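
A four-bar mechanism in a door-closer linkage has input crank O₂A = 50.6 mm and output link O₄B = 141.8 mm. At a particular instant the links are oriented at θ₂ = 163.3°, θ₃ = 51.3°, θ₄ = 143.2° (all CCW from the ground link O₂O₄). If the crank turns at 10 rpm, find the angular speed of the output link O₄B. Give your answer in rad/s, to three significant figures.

0.347

ω₂ = 1.047 rad/s (from 10 rpm).
Differentiating the loop-closure r₂e^{iθ₂}+r₃e^{iθ₃}=r₁+r₄e^{iθ₄} gives r₂ω₂e^{iθ₂}+r₃ω₃e^{iθ₃}=r₄ω₄e^{iθ₄}.
Eliminating the other unknown: ω₄ = r₂ω₂ sin(θ₂−θ₃) / [r₄ sin(θ₄−θ₃)].
Numerator sine = +0.92718; denominator sine = +0.99945.
Result = 0.0506·1.047·(+0.92718) / (0.1418·(+0.99945)) = +0.34666 rad/s; magnitude 0.34666 rad/s.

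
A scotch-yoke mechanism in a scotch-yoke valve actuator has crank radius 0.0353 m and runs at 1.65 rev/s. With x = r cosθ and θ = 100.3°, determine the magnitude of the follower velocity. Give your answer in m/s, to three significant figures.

0.360

ω = 10.37 rad/s (from 1.65 rev/s).
x = r cosθ ⇒ ẋ = −rω sinθ.
|v| = rω|sinθ| = 0.0353·10.37·|sin 100.3°| = 0.36007 m/s.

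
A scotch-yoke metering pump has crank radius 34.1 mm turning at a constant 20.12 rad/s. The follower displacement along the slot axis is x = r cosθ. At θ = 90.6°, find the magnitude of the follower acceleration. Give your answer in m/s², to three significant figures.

ω = 20.12 rad/s
x = r cosθ ⇒ ẍ = −rω² cosθ (ω constant).
|a| = rω²|cosθ| = 0.0341·(20.12)²·|cos 90.6°| = 0.14455 m/s².

0.145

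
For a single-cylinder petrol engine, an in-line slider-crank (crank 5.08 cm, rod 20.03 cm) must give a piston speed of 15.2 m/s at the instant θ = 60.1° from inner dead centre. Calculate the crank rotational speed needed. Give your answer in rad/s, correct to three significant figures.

306

For an in-line slider-crank, |v_piston| = rω|sinθ|·[1 + r cosθ/√(L² − r² sin²θ)].
With r = 0.0508 m, L = 0.2003 m, θ = 60.1°: the bracketed kinematic factor |dx/dθ| = 0.049746 m.
ω = v/|dx/dθ| = 15.2/0.049746 = 305.55 rad/s.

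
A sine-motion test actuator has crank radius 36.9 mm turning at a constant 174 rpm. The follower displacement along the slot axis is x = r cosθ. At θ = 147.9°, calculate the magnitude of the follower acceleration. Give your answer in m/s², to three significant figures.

ω = 18.22 rad/s (from 174 rpm).
x = r cosθ ⇒ ẍ = −rω² cosθ (ω constant).
|a| = rω²|cosθ| = 0.0369·(18.22)²·|cos 147.9°| = 10.378 m/s².

10.4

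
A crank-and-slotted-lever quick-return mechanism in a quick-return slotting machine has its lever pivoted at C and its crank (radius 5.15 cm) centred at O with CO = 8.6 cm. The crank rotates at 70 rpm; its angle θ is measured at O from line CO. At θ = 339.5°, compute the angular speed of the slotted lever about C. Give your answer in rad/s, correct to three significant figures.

2.72

ω = 7.33 rad/s (from 70 rpm).
Crank pin A relative to C: A = (d + r cosθ, r sinθ); lever angle φ = atan2(r sinθ, d + r cosθ).
Differentiating tanφ: φ̇ = rω(d cosθ + r)/(d² + r² + 2dr cosθ).
d² + r² + 2dr cosθ = |CA|² = 0.0183453 m²;  d cosθ + r = +0.13205 m.
|ω_lever| = |0.0515·7.33·+0.13205| / 0.0183453 = 2.7174 rad/s.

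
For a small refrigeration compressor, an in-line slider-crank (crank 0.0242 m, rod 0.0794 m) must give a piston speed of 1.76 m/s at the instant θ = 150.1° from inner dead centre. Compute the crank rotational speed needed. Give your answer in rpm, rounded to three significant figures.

For an in-line slider-crank, |v_piston| = rω|sinθ|·[1 + r cosθ/√(L² − r² sin²θ)].
With r = 0.0242 m, L = 0.0794 m, θ = 150.1°: the bracketed kinematic factor |dx/dθ| = 0.0088386 m.
ω = v/|dx/dθ| = 1.76/0.0088386 = 199.13 rad/s.
N = 60ω/(2π) = 1901.5 rpm.

1900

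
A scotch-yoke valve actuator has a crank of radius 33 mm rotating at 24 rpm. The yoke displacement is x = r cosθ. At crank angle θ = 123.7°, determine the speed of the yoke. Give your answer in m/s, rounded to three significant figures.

0.0690

ω = 2.513 rad/s (from 24 rpm).
x = r cosθ ⇒ ẋ = −rω sinθ.
|v| = rω|sinθ| = 0.033·2.513·|sin 123.7°| = 0.069001 m/s.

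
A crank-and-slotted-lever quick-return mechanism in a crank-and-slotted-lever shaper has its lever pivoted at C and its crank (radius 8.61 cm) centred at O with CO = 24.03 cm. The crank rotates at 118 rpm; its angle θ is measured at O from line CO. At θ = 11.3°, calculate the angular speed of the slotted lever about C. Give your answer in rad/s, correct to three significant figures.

3.24

ω = 12.36 rad/s (from 118 rpm).
Crank pin A relative to C: A = (d + r cosθ, r sinθ); lever angle φ = atan2(r sinθ, d + r cosθ).
Differentiating tanφ: φ̇ = rω(d cosθ + r)/(d² + r² + 2dr cosθ).
d² + r² + 2dr cosθ = |CA|² = 0.105735 m²;  d cosθ + r = +0.32174 m.
|ω_lever| = |0.0861·12.36·+0.32174| / 0.105735 = 3.2375 rad/s.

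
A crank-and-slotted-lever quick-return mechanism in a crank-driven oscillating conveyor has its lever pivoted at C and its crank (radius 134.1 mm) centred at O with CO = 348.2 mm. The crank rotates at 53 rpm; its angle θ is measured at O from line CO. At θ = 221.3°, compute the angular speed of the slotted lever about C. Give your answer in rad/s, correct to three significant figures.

ω = 5.55 rad/s (from 53 rpm).
Crank pin A relative to C: A = (d + r cosθ, r sinθ); lever angle φ = atan2(r sinθ, d + r cosθ).
Differentiating tanφ: φ̇ = rω(d cosθ + r)/(d² + r² + 2dr cosθ).
d² + r² + 2dr cosθ = |CA|² = 0.0690676 m²;  d cosθ + r = -0.12749 m.
|ω_lever| = |0.1341·5.55·-0.12749| / 0.0690676 = 1.3738 rad/s.

1.37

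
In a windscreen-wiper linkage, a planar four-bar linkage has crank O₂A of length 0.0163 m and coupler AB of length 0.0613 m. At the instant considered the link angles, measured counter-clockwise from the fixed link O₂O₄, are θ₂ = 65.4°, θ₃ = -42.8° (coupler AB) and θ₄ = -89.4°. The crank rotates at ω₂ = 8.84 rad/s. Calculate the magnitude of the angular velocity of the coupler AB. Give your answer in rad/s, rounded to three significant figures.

1.38

ω₂ = 8.84 rad/s
Differentiating the loop-closure r₂e^{iθ₂}+r₃e^{iθ₃}=r₁+r₄e^{iθ₄} gives r₂ω₂e^{iθ₂}+r₃ω₃e^{iθ₃}=r₄ω₄e^{iθ₄}.
Eliminating the other unknown: ω₃ = r₂ω₂ sin(θ₄−θ₂) / [r₃ sin(θ₃−θ₄)].
Numerator sine = -0.42578; denominator sine = +0.72657.
Result = 0.0163·8.84·(-0.42578) / (0.0613·(+0.72657)) = -1.3775 rad/s; magnitude 1.3775 rad/s.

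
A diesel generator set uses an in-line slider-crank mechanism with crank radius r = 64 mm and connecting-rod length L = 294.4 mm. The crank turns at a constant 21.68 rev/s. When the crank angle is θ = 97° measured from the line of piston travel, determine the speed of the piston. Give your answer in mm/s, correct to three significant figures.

8420

ω = 2π·21.7 = 136.2 rad/s
For an in-line slider-crank, x = r cosθ + √(L² − r² sin²θ), so v = −rω sinθ·[1 + r cosθ/√(L² − r² sin²θ)].
With r = 0.064 m, L = 0.2944 m, θ = 97°: √(L² − r² sin²θ) = 0.28747 m.
v = −0.064·136.2·0.99255·[1 + 0.064·-0.12187/0.28747] = -8.4183 m/s.
|v| = 8.4183 m/s = 8418.3 mm/s.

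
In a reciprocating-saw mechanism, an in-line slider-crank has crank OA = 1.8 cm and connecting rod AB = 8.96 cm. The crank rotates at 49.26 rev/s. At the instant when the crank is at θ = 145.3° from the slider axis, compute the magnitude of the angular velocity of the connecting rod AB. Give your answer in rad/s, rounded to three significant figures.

51.5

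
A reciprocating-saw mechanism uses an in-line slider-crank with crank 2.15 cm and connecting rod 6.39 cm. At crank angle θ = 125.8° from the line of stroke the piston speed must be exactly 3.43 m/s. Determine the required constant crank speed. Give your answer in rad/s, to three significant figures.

For an in-line slider-crank, |v_piston| = rω|sinθ|·[1 + r cosθ/√(L² − r² sin²θ)].
With r = 0.0215 m, L = 0.0639 m, θ = 125.8°: the bracketed kinematic factor |dx/dθ| = 0.01387 m.
ω = v/|dx/dθ| = 3.43/0.01387 = 247.29 rad/s.

247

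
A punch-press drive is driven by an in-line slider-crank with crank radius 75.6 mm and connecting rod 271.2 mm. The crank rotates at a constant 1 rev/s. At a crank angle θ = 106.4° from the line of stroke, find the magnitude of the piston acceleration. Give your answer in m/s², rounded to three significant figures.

1.56

ω = 2π·1 = 6.283 rad/s
x(θ) = r cosθ + √(L² − r² sin²θ); with ω constant, a = ω²·d²x/dθ².
d²x/dθ² = −r cosθ − r²(cos2θ)/√u − r⁴ sin²2θ/(4u^{3/2}),  u = L² − r² sin²θ = 0.0682897 m².
Substituting r = 0.0756 m, L = 0.2712 m, θ = 106.4°: d²x/dθ² = +0.039595 m.
a = ω²·d²x/dθ² = (6.283)²·(+0.039595) = +1.5631 m/s²;  |a| = 1.5631 m/s².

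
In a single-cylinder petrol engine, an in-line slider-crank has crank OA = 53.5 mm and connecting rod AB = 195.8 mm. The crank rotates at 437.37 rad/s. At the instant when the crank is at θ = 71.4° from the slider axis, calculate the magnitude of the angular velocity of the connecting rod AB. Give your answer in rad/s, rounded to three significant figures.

39.5

ω = 437.4 rad/s
The rod makes angle φ with the slider axis where L sinφ = r sinθ; differentiating, L cosφ·φ̇ = r ω cosθ.
L cosφ = √(L² − r² sin²θ) = 0.18912 m.
|ω_rod| = r ω |cosθ| / √(L² − r² sin²θ) = 0.0535·437.4·0.31896/0.18912 = 39.464 rad/s.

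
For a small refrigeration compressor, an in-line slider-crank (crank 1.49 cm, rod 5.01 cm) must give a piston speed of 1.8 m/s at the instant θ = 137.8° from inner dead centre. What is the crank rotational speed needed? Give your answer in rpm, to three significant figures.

2220

For an in-line slider-crank, |v_piston| = rω|sinθ|·[1 + r cosθ/√(L² − r² sin²θ)].
With r = 0.0149 m, L = 0.0501 m, θ = 137.8°: the bracketed kinematic factor |dx/dθ| = 0.0077582 m.
ω = v/|dx/dθ| = 1.8/0.0077582 = 232.01 rad/s.
N = 60ω/(2π) = 2215.6 rpm.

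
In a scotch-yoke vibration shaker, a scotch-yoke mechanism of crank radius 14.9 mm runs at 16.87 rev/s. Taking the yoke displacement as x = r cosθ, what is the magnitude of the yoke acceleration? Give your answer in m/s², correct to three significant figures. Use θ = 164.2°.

161

ω = 106 rad/s (from 16.87 rev/s).
x = r cosθ ⇒ ẍ = −rω² cosθ (ω constant).
|a| = rω²|cosθ| = 0.0149·(106)²·|cos 164.2°| = 161.08 m/s².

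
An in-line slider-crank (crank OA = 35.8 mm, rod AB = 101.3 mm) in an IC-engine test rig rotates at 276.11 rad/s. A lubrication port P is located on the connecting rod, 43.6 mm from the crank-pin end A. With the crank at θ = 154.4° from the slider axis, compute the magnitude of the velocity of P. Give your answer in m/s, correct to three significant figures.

ω = 276.1 rad/s.  Crank-pin speed |V_A| = rω = 9.8847 m/s, perpendicular to OA.
Rod angle: sinφ = −(r/L) sinθ ⇒ φ = -8.784°; ω_rod = −rω cosθ/√(L²−r²sin²θ) = +89.044 rad/s.
V_P = V_A + ω_rod × AP, with AP = 0.0436 m along the rod.
Components: V_Px = −rω sinθ − a·ω_rod·sinφ = -3.6782 m/s;  V_Py = rω cosθ + a·ω_rod·cosφ = -5.0776 m/s.
|V_P| = √(V_Px² + V_Py²) = 6.2699 m/s.

6.27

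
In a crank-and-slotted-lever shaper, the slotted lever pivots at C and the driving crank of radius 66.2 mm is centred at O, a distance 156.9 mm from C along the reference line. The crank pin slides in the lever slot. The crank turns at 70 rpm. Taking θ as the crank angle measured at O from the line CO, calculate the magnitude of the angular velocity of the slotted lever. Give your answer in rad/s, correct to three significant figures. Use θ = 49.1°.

1.92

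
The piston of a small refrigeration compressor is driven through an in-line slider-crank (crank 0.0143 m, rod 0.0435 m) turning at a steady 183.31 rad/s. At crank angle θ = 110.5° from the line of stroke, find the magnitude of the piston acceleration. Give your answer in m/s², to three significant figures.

ω = 183.3 rad/s
x(θ) = r cosθ + √(L² − r² sin²θ); with ω constant, a = ω²·d²x/dθ².
d²x/dθ² = −r cosθ − r²(cos2θ)/√u − r⁴ sin²2θ/(4u^{3/2}),  u = L² − r² sin²θ = 0.00171284 m².
Substituting r = 0.0143 m, L = 0.0435 m, θ = 110.5°: d²x/dθ² = +0.0086735 m.
a = ω²·d²x/dθ² = (183.3)²·(+0.0086735) = +291.45 m/s²;  |a| = 291.45 m/s².

291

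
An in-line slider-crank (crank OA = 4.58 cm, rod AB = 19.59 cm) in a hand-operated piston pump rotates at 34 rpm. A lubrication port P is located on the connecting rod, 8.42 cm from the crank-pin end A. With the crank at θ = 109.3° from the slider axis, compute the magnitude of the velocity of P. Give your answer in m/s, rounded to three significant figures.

0.152

ω = 3.56 rad/s.  Crank-pin speed |V_A| = rω = 0.16307 m/s, perpendicular to OA.
Rod angle: sinφ = −(r/L) sinθ ⇒ φ = -12.747°; ω_rod = −rω cosθ/√(L²−r²sin²θ) = +0.28208 rad/s.
V_P = V_A + ω_rod × AP, with AP = 0.0842 m along the rod.
Components: V_Px = −rω sinθ − a·ω_rod·sinφ = -0.14866 m/s;  V_Py = rω cosθ + a·ω_rod·cosφ = -0.030731 m/s.
|V_P| = √(V_Px² + V_Py²) = 0.15181 m/s.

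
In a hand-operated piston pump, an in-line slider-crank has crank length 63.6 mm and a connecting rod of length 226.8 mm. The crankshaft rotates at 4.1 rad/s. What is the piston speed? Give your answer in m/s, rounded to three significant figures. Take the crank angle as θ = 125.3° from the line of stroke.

ω = 4.1 rad/s
For an in-line slider-crank, x = r cosθ + √(L² − r² sin²θ), so v = −rω sinθ·[1 + r cosθ/√(L² − r² sin²θ)].
With r = 0.0636 m, L = 0.2268 m, θ = 125.3°: √(L² − r² sin²θ) = 0.22078 m.
v = −0.0636·4.1·0.81614·[1 + 0.0636·-0.57786/0.22078] = -0.17739 m/s.
|v| = 0.17739 m/s.

0.177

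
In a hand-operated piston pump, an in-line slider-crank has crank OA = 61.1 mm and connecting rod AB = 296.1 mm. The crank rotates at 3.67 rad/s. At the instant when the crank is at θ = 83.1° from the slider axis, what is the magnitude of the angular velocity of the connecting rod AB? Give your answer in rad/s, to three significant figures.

ω = 3.67 rad/s
The rod makes angle φ with the slider axis where L sinφ = r sinθ; differentiating, L cosφ·φ̇ = r ω cosθ.
L cosφ = √(L² − r² sin²θ) = 0.28982 m.
|ω_rod| = r ω |cosθ| / √(L² − r² sin²θ) = 0.0611·3.67·0.12014/0.28982 = 0.092951 rad/s.

0.0930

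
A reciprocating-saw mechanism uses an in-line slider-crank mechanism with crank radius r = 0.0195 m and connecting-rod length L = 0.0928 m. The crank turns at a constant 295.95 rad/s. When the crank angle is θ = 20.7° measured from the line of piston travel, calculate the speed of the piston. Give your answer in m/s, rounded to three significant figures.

ω = 295.9 rad/s
For an in-line slider-crank, x = r cosθ + √(L² − r² sin²θ), so v = −rω sinθ·[1 + r cosθ/√(L² − r² sin²θ)].
With r = 0.0195 m, L = 0.0928 m, θ = 20.7°: √(L² − r² sin²θ) = 0.092544 m.
v = −0.0195·295.9·0.35347·[1 + 0.0195·0.93544/0.092544] = -2.442 m/s.
|v| = 2.442 m/s.

2.44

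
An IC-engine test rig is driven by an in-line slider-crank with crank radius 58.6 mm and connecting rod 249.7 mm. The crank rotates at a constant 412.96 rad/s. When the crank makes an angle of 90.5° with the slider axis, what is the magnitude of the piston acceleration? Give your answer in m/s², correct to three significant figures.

2500

ω = 413 rad/s
x(θ) = r cosθ + √(L² − r² sin²θ); with ω constant, a = ω²·d²x/dθ².
d²x/dθ² = −r cosθ − r²(cos2θ)/√u − r⁴ sin²2θ/(4u^{3/2}),  u = L² − r² sin²θ = 0.0589164 m².
Substituting r = 0.0586 m, L = 0.2497 m, θ = 90.5°: d²x/dθ² = +0.014657 m.
a = ω²·d²x/dθ² = (413)²·(+0.014657) = +2499.5 m/s²;  |a| = 2499.5 m/s².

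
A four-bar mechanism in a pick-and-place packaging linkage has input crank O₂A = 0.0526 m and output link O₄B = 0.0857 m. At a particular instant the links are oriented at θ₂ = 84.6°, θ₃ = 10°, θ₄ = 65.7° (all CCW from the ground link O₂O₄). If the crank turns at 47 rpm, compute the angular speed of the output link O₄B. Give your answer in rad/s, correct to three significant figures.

3.53

ω₂ = 4.922 rad/s (from 47 rpm).
Differentiating the loop-closure r₂e^{iθ₂}+r₃e^{iθ₃}=r₁+r₄e^{iθ₄} gives r₂ω₂e^{iθ₂}+r₃ω₃e^{iθ₃}=r₄ω₄e^{iθ₄}.
Eliminating the other unknown: ω₄ = r₂ω₂ sin(θ₂−θ₃) / [r₄ sin(θ₄−θ₃)].
Numerator sine = +0.96410; denominator sine = +0.82610.
Result = 0.0526·4.922·(+0.96410) / (0.0857·(+0.82610)) = +3.5255 rad/s; magnitude 3.5255 rad/s.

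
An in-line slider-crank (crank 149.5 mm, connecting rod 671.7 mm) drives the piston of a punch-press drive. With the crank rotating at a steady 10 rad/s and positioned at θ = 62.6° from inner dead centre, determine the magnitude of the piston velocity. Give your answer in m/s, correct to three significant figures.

ω = 10 rad/s
For an in-line slider-crank, x = r cosθ + √(L² − r² sin²θ), so v = −rω sinθ·[1 + r cosθ/√(L² − r² sin²θ)].
With r = 0.1495 m, L = 0.6717 m, θ = 62.6°: √(L² − r² sin²θ) = 0.65846 m.
v = −0.1495·10·0.88782·[1 + 0.1495·0.46020/0.65846] = -1.466 m/s.
|v| = 1.466 m/s.

1.47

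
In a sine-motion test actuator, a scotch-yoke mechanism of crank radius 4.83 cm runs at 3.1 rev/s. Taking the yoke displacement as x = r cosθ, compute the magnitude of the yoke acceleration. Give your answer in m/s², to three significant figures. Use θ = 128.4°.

11.4

ω = 19.48 rad/s (from 3.1 rev/s).
x = r cosθ ⇒ ẍ = −rω² cosθ (ω constant).
|a| = rω²|cosθ| = 0.0483·(19.48)²·|cos 128.4°| = 11.382 m/s².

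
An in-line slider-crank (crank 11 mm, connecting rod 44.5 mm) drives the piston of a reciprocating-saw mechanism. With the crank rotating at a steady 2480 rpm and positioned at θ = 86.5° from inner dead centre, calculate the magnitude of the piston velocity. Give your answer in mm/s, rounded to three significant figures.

2900

ω = 2π·2480/60 = 259.7 rad/s
For an in-line slider-crank, x = r cosθ + √(L² − r² sin²θ), so v = −rω sinθ·[1 + r cosθ/√(L² − r² sin²θ)].
With r = 0.011 m, L = 0.0445 m, θ = 86.5°: √(L² − r² sin²θ) = 0.043124 m.
v = −0.011·259.7·0.99813·[1 + 0.011·0.06105/0.043124] = -2.8958 m/s.
|v| = 2.8958 m/s = 2895.8 mm/s.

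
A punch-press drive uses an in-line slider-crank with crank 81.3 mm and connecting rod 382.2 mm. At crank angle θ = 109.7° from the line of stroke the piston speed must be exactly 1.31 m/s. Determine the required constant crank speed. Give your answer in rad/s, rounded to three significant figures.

For an in-line slider-crank, |v_piston| = rω|sinθ|·[1 + r cosθ/√(L² − r² sin²θ)].
With r = 0.0813 m, L = 0.3822 m, θ = 109.7°: the bracketed kinematic factor |dx/dθ| = 0.07094 m.
ω = v/|dx/dθ| = 1.31/0.07094 = 18.466 rad/s.

18.5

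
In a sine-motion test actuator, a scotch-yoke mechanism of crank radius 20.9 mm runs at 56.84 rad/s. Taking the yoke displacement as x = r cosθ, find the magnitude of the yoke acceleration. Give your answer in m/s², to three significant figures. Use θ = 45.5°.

ω = 56.84 rad/s
x = r cosθ ⇒ ẍ = −rω² cosθ (ω constant).
|a| = rω²|cosθ| = 0.0209·(56.84)²·|cos 45.5°| = 47.328 m/s².

47.3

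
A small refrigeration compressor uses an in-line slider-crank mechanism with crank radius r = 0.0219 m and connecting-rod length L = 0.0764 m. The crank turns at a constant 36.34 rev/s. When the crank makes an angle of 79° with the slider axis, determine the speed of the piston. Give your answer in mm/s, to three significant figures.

5190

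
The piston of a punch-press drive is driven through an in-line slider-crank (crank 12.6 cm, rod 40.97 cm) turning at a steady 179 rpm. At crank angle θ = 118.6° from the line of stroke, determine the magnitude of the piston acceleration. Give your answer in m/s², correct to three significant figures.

ω = 2π·179/60 = 18.74 rad/s
x(θ) = r cosθ + √(L² − r² sin²θ); with ω constant, a = ω²·d²x/dθ².
d²x/dθ² = −r cosθ − r²(cos2θ)/√u − r⁴ sin²2θ/(4u^{3/2}),  u = L² − r² sin²θ = 0.155616 m².
Substituting r = 0.126 m, L = 0.4097 m, θ = 118.6°: d²x/dθ² = +0.081391 m.
a = ω²·d²x/dθ² = (18.74)²·(+0.081391) = +28.598 m/s²;  |a| = 28.598 m/s².

28.6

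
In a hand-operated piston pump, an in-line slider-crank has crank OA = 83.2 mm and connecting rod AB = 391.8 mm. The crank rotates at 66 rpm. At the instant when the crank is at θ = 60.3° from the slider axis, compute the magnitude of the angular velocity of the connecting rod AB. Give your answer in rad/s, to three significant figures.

ω = 6.912 rad/s (converted from 66 rpm).
The rod makes angle φ with the slider axis where L sinφ = r sinθ; differentiating, L cosφ·φ̇ = r ω cosθ.
L cosφ = √(L² − r² sin²θ) = 0.38508 m.
|ω_rod| = r ω |cosθ| / √(L² − r² sin²θ) = 0.0832·6.912·0.49546/0.38508 = 0.73987 rad/s.

0.740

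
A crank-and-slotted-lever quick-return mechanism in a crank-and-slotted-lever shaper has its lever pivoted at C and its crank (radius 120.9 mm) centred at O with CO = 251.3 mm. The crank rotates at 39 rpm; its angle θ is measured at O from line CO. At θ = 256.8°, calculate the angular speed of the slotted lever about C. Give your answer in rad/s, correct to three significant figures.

0.491

ω = 4.084 rad/s (from 39 rpm).
Crank pin A relative to C: A = (d + r cosθ, r sinθ); lever angle φ = atan2(r sinθ, d + r cosθ).
Differentiating tanφ: φ̇ = rω(d cosθ + r)/(d² + r² + 2dr cosθ).
d² + r² + 2dr cosθ = |CA|² = 0.0638929 m²;  d cosθ + r = +0.063515 m.
|ω_lever| = |0.1209·4.084·+0.063515| / 0.0638929 = 0.49085 rad/s.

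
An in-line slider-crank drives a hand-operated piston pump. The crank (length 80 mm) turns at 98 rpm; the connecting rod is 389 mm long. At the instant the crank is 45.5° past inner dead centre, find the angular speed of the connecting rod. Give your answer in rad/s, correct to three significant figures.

1.50

ω = 10.26 rad/s (converted from 98 rpm).
The rod makes angle φ with the slider axis where L sinφ = r sinθ; differentiating, L cosφ·φ̇ = r ω cosθ.
L cosφ = √(L² − r² sin²θ) = 0.38479 m.
|ω_rod| = r ω |cosθ| / √(L² − r² sin²θ) = 0.08·10.26·0.70091/0.38479 = 1.4955 rad/s.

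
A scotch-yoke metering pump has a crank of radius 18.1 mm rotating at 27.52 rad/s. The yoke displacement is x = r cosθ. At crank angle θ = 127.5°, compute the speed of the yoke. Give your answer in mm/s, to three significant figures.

ω = 27.52 rad/s
x = r cosθ ⇒ ẋ = −rω sinθ.
|v| = rω|sinθ| = 0.0181·27.52·|sin 127.5°| = 0.39518 m/s = 395.18 mm/s.

395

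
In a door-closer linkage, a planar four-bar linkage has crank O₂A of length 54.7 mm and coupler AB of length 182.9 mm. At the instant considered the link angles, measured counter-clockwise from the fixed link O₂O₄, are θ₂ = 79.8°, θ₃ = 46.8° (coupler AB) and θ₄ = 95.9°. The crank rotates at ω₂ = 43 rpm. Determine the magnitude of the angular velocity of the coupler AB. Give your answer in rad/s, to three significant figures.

0.494

ω₂ = 4.503 rad/s (from 43 rpm).
Differentiating the loop-closure r₂e^{iθ₂}+r₃e^{iθ₃}=r₁+r₄e^{iθ₄} gives r₂ω₂e^{iθ₂}+r₃ω₃e^{iθ₃}=r₄ω₄e^{iθ₄}.
Eliminating the other unknown: ω₃ = r₂ω₂ sin(θ₄−θ₂) / [r₃ sin(θ₃−θ₄)].
Numerator sine = +0.27731; denominator sine = -0.75585.
Result = 0.0547·4.503·(+0.27731) / (0.1829·(-0.75585)) = -0.49409 rad/s; magnitude 0.49409 rad/s.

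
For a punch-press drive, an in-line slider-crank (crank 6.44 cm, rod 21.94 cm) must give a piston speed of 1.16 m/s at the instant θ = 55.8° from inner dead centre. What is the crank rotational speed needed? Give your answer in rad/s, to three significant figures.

For an in-line slider-crank, |v_piston| = rω|sinθ|·[1 + r cosθ/√(L² − r² sin²θ)].
With r = 0.0644 m, L = 0.2194 m, θ = 55.8°: the bracketed kinematic factor |dx/dθ| = 0.062323 m.
ω = v/|dx/dθ| = 1.16/0.062323 = 18.613 rad/s.

18.6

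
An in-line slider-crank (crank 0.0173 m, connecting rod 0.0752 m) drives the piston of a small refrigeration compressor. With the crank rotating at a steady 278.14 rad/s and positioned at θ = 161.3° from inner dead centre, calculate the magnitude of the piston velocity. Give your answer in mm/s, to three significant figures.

ω = 278.1 rad/s
For an in-line slider-crank, x = r cosθ + √(L² − r² sin²θ), so v = −rω sinθ·[1 + r cosθ/√(L² − r² sin²θ)].
With r = 0.0173 m, L = 0.0752 m, θ = 161.3°: √(L² − r² sin²θ) = 0.074995 m.
v = −0.0173·278.1·0.32061·[1 + 0.0173·-0.94721/0.074995] = -1.2056 m/s.
|v| = 1.2056 m/s = 1205.6 mm/s.

1210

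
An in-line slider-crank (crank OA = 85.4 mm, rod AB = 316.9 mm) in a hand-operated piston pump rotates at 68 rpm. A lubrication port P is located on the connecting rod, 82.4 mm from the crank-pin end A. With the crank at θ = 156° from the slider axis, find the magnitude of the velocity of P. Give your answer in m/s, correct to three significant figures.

0.472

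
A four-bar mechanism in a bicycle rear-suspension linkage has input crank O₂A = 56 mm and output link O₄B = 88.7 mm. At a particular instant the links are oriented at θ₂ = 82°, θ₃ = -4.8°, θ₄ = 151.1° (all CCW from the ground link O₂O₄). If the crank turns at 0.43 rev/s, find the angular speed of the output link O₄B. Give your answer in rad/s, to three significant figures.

4.17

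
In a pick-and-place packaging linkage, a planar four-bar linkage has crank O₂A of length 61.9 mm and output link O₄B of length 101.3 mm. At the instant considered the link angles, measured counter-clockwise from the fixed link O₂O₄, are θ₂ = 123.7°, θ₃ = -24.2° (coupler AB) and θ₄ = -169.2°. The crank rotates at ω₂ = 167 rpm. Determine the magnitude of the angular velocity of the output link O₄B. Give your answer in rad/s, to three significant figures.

9.90

ω₂ = 17.49 rad/s (from 167 rpm).
Differentiating the loop-closure r₂e^{iθ₂}+r₃e^{iθ₃}=r₁+r₄e^{iθ₄} gives r₂ω₂e^{iθ₂}+r₃ω₃e^{iθ₃}=r₄ω₄e^{iθ₄}.
Eliminating the other unknown: ω₄ = r₂ω₂ sin(θ₂−θ₃) / [r₄ sin(θ₄−θ₃)].
Numerator sine = +0.53140; denominator sine = -0.57358.
Result = 0.0619·17.49·(+0.53140) / (0.1013·(-0.57358)) = -9.9005 rad/s; magnitude 9.9005 rad/s.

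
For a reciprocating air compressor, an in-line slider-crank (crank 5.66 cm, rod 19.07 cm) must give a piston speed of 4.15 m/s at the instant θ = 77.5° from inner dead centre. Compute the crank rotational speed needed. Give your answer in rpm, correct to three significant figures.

For an in-line slider-crank, |v_piston| = rω|sinθ|·[1 + r cosθ/√(L² − r² sin²θ)].
With r = 0.0566 m, L = 0.1907 m, θ = 77.5°: the bracketed kinematic factor |dx/dθ| = 0.058967 m.
ω = v/|dx/dθ| = 4.15/0.058967 = 70.378 rad/s.
N = 60ω/(2π) = 672.06 rpm.

672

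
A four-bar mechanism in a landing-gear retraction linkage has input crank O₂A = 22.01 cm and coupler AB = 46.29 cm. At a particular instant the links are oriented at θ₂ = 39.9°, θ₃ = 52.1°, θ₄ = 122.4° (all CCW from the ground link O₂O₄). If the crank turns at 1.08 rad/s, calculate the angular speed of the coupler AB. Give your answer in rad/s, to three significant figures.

0.541

ω₂ = 1.08 rad/s
Differentiating the loop-closure r₂e^{iθ₂}+r₃e^{iθ₃}=r₁+r₄e^{iθ₄} gives r₂ω₂e^{iθ₂}+r₃ω₃e^{iθ₃}=r₄ω₄e^{iθ₄}.
Eliminating the other unknown: ω₃ = r₂ω₂ sin(θ₄−θ₂) / [r₃ sin(θ₃−θ₄)].
Numerator sine = +0.99144; denominator sine = -0.94147.
Result = 0.2201·1.08·(+0.99144) / (0.4629·(-0.94147)) = -0.54078 rad/s; magnitude 0.54078 rad/s.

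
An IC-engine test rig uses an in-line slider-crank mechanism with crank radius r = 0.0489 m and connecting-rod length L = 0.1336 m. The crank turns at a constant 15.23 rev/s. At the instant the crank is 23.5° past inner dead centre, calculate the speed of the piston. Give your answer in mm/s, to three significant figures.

ω = 2π·15.2 = 95.69 rad/s
For an in-line slider-crank, x = r cosθ + √(L² − r² sin²θ), so v = −rω sinθ·[1 + r cosθ/√(L² − r² sin²θ)].
With r = 0.0489 m, L = 0.1336 m, θ = 23.5°: √(L² − r² sin²θ) = 0.13217 m.
v = −0.0489·95.69·0.39875·[1 + 0.0489·0.91706/0.13217] = -2.499 m/s.
|v| = 2.499 m/s = 2499 mm/s.

2500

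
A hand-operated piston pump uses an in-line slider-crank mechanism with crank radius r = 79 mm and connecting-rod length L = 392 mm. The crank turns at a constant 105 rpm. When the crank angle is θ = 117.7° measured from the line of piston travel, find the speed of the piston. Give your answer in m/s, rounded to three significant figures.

0.696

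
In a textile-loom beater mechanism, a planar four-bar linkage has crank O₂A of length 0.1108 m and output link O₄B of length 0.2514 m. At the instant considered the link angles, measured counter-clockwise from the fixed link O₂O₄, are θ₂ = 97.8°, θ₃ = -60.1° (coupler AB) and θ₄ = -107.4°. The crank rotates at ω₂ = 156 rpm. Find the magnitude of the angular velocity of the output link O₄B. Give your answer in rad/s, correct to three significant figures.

ω₂ = 16.34 rad/s (from 156 rpm).
Differentiating the loop-closure r₂e^{iθ₂}+r₃e^{iθ₃}=r₁+r₄e^{iθ₄} gives r₂ω₂e^{iθ₂}+r₃ω₃e^{iθ₃}=r₄ω₄e^{iθ₄}.
Eliminating the other unknown: ω₄ = r₂ω₂ sin(θ₂−θ₃) / [r₄ sin(θ₄−θ₃)].
Numerator sine = +0.37622; denominator sine = -0.73491.
Result = 0.1108·16.34·(+0.37622) / (0.2514·(-0.73491)) = -3.6858 rad/s; magnitude 3.6858 rad/s.

3.69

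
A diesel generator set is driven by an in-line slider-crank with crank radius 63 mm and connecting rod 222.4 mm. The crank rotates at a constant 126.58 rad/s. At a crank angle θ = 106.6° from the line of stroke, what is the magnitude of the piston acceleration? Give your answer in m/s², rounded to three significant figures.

ω = 126.6 rad/s
x(θ) = r cosθ + √(L² − r² sin²θ); with ω constant, a = ω²·d²x/dθ².
d²x/dθ² = −r cosθ − r²(cos2θ)/√u − r⁴ sin²2θ/(4u^{3/2}),  u = L² − r² sin²θ = 0.0458167 m².
Substituting r = 0.063 m, L = 0.2224 m, θ = 106.6°: d²x/dθ² = +0.033394 m.
a = ω²·d²x/dθ² = (126.6)²·(+0.033394) = +535.05 m/s²;  |a| = 535.05 m/s².

535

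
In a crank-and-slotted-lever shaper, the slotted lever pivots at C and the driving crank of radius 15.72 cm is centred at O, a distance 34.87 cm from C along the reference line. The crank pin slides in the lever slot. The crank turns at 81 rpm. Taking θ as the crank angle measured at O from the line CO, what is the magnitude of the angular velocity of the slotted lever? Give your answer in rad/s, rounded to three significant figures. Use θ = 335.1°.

ω = 8.482 rad/s (from 81 rpm).
Crank pin A relative to C: A = (d + r cosθ, r sinθ); lever angle φ = atan2(r sinθ, d + r cosθ).
Differentiating tanφ: φ̇ = rω(d cosθ + r)/(d² + r² + 2dr cosθ).
d² + r² + 2dr cosθ = |CA|² = 0.245744 m²;  d cosθ + r = +0.47349 m.
|ω_lever| = |0.1572·8.482·+0.47349| / 0.245744 = 2.5692 rad/s.

2.57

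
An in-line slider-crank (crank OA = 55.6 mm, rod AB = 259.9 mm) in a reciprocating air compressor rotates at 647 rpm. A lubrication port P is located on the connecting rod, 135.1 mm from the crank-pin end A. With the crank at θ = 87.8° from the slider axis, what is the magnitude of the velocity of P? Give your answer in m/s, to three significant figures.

ω = 67.75 rad/s.  Crank-pin speed |V_A| = rω = 3.7671 m/s, perpendicular to OA.
Rod angle: sinφ = −(r/L) sinθ ⇒ φ = -12.343°; ω_rod = −rω cosθ/√(L²−r²sin²θ) = -0.56958 rad/s.
V_P = V_A + ω_rod × AP, with AP = 0.1351 m along the rod.
Components: V_Px = −rω sinθ − a·ω_rod·sinφ = -3.7808 m/s;  V_Py = rω cosθ + a·ω_rod·cosφ = +0.06944 m/s.
|V_P| = √(V_Px² + V_Py²) = 3.7814 m/s.

3.78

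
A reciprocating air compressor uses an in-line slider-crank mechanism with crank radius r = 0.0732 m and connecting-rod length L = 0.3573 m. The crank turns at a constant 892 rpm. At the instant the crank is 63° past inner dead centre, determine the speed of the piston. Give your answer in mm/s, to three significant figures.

6670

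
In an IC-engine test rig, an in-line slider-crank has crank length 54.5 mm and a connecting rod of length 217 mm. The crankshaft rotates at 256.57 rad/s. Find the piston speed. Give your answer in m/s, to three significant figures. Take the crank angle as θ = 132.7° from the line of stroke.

ω = 256.6 rad/s
For an in-line slider-crank, x = r cosθ + √(L² − r² sin²θ), so v = −rω sinθ·[1 + r cosθ/√(L² − r² sin²θ)].
With r = 0.0545 m, L = 0.217 m, θ = 132.7°: √(L² − r² sin²θ) = 0.21327 m.
v = −0.0545·256.6·0.73491·[1 + 0.0545·-0.67816/0.21327] = -8.4955 m/s.
|v| = 8.4955 m/s.

8.50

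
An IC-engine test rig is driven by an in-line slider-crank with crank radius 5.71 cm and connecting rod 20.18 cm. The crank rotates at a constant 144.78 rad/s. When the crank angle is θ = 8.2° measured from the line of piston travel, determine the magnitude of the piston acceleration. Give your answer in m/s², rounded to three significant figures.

1510

ω = 144.8 rad/s
x(θ) = r cosθ + √(L² − r² sin²θ); with ω constant, a = ω²·d²x/dθ².
d²x/dθ² = −r cosθ − r²(cos2θ)/√u − r⁴ sin²2θ/(4u^{3/2}),  u = L² − r² sin²θ = 0.0406569 m².
Substituting r = 0.0571 m, L = 0.2018 m, θ = 8.2°: d²x/dθ² = -0.072054 m.
a = ω²·d²x/dθ² = (144.8)²·(-0.072054) = -1510.3 m/s²;  |a| = 1510.3 m/s².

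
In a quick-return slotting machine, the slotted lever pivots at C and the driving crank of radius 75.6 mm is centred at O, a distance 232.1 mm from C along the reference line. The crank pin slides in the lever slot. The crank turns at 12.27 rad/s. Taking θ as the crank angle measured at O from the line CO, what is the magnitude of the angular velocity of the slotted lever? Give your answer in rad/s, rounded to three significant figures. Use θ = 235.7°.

1.29

ω = 12.27 rad/s
Crank pin A relative to C: A = (d + r cosθ, r sinθ); lever angle φ = atan2(r sinθ, d + r cosθ).
Differentiating tanφ: φ̇ = rω(d cosθ + r)/(d² + r² + 2dr cosθ).
d² + r² + 2dr cosθ = |CA|² = 0.0398097 m²;  d cosθ + r = -0.055194 m.
|ω_lever| = |0.0756·12.27·-0.055194| / 0.0398097 = 1.2861 rad/s.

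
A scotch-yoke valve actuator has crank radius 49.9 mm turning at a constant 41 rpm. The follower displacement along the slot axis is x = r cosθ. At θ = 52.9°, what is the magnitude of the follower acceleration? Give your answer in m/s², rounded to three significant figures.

0.555

ω = 4.294 rad/s (from 41 rpm).
x = r cosθ ⇒ ẍ = −rω² cosθ (ω constant).
|a| = rω²|cosθ| = 0.0499·(4.294)²·|cos 52.9°| = 0.55487 m/s².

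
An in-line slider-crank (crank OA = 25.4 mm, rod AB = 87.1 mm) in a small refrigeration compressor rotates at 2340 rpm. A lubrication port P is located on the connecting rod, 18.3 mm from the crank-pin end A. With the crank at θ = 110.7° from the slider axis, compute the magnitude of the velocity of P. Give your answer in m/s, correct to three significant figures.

5.95

ω = 245 rad/s.  Crank-pin speed |V_A| = rω = 6.2241 m/s, perpendicular to OA.
Rod angle: sinφ = −(r/L) sinθ ⇒ φ = -15.831°; ω_rod = −rω cosθ/√(L²−r²sin²θ) = +26.255 rad/s.
V_P = V_A + ω_rod × AP, with AP = 0.0183 m along the rod.
Components: V_Px = −rω sinθ − a·ω_rod·sinφ = -5.6913 m/s;  V_Py = rω cosθ + a·ω_rod·cosφ = -1.7378 m/s.
|V_P| = √(V_Px² + V_Py²) = 5.9507 m/s.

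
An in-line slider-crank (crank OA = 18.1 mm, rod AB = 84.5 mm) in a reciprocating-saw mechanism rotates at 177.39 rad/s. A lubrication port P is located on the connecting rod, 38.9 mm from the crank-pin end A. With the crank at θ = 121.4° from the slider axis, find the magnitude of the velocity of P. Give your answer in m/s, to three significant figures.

2.75

ω = 177.4 rad/s.  Crank-pin speed |V_A| = rω = 3.2108 m/s, perpendicular to OA.
Rod angle: sinφ = −(r/L) sinθ ⇒ φ = -10.535°; ω_rod = −rω cosθ/√(L²−r²sin²θ) = +20.136 rad/s.
V_P = V_A + ω_rod × AP, with AP = 0.0389 m along the rod.
Components: V_Px = −rω sinθ − a·ω_rod·sinφ = -2.5973 m/s;  V_Py = rω cosθ + a·ω_rod·cosφ = -0.90274 m/s.
|V_P| = √(V_Px² + V_Py²) = 2.7497 m/s.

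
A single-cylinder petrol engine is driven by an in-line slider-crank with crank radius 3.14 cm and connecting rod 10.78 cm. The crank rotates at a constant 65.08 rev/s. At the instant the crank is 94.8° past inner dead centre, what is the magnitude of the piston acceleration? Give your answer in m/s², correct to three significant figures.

ω = 2π·65.1 = 408.9 rad/s
x(θ) = r cosθ + √(L² − r² sin²θ); with ω constant, a = ω²·d²x/dθ².
d²x/dθ² = −r cosθ − r²(cos2θ)/√u − r⁴ sin²2θ/(4u^{3/2}),  u = L² − r² sin²θ = 0.0106418 m².
Substituting r = 0.0314 m, L = 0.1078 m, θ = 94.8°: d²x/dθ² = +0.012045 m.
a = ω²·d²x/dθ² = (408.9)²·(+0.012045) = +2014 m/s²;  |a| = 2014 m/s².

2010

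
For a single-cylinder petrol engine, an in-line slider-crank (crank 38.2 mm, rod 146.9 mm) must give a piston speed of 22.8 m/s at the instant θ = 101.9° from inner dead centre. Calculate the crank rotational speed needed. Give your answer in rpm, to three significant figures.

6170

For an in-line slider-crank, |v_piston| = rω|sinθ|·[1 + r cosθ/√(L² − r² sin²θ)].
With r = 0.0382 m, L = 0.1469 m, θ = 101.9°: the bracketed kinematic factor |dx/dθ| = 0.035307 m.
ω = v/|dx/dθ| = 22.8/0.035307 = 645.77 rad/s.
N = 60ω/(2π) = 6166.7 rpm.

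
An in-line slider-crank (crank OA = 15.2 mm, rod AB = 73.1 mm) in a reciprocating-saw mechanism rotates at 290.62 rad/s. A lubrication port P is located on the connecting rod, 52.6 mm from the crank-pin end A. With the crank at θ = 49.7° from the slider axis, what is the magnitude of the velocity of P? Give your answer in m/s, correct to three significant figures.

ω = 290.6 rad/s.  Crank-pin speed |V_A| = rω = 4.4174 m/s, perpendicular to OA.
Rod angle: sinφ = −(r/L) sinθ ⇒ φ = -9.125°; ω_rod = −rω cosθ/√(L²−r²sin²θ) = -39.586 rad/s.
V_P = V_A + ω_rod × AP, with AP = 0.0526 m along the rod.
Components: V_Px = −rω sinθ − a·ω_rod·sinφ = -3.6992 m/s;  V_Py = rω cosθ + a·ω_rod·cosφ = +0.80125 m/s.
|V_P| = √(V_Px² + V_Py²) = 3.785 m/s.

3.79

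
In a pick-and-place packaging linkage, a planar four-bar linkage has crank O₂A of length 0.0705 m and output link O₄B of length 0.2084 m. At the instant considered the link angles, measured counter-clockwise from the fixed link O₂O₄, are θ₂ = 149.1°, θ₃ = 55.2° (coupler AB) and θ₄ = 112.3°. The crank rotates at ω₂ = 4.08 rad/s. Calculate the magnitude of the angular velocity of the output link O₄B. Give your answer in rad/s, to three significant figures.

1.64

ω₂ = 4.08 rad/s
Differentiating the loop-closure r₂e^{iθ₂}+r₃e^{iθ₃}=r₁+r₄e^{iθ₄} gives r₂ω₂e^{iθ₂}+r₃ω₃e^{iθ₃}=r₄ω₄e^{iθ₄}.
Eliminating the other unknown: ω₄ = r₂ω₂ sin(θ₂−θ₃) / [r₄ sin(θ₄−θ₃)].
Numerator sine = +0.99768; denominator sine = +0.83962.
Result = 0.0705·4.08·(+0.99768) / (0.2084·(+0.83962)) = +1.6401 rad/s; magnitude 1.6401 rad/s.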